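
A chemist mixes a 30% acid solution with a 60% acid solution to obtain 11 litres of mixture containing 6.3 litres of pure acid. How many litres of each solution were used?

Let a = litres of solution A, b = litres of solution B.
  a + b = 11
  (3/5)b + (3/10)a = 63/10
Row-reduce the augmented matrix:
R2 ← R2 − 3/10·R1.
R2 ← R2 / (3/10).
R1 ← R1 − 1·R2.
Reading off the reduced rows gives a = 1, b = 10.

litres of solution A: 1, litres of solution B: 10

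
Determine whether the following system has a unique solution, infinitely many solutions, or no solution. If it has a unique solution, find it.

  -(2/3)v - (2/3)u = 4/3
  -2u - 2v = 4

Row-reduce:
R1 ← R1 / (-2/3).
R2 ← R2 + 2·R1.
Rank is 1 with 2 unknowns, leaving v free.

infinitely many solutions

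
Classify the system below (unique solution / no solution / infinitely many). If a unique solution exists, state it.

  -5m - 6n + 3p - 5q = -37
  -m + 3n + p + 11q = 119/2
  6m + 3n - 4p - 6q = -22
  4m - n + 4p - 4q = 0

Row-reduce:
R1 ← R1 / (-5).
R2 ← R2 + 1·R1.
R3 ← R3 − 6·R1.
R4 ← R4 − 4·R1.
R2 ← R2 / (21/5).
R1 ← R1 − 6/5·R2.
R3 ← R3 + 21/5·R2.
R4 ← R4 + 29/5·R2.
Swap R3 and R4.
R3 ← R3 / (146/21).
R1 ← R1 + 5/7·R3.
R2 ← R2 − 2/21·R3.
Row 4 reduces to 0 = 1/2, a contradiction. The system is inconsistent.

no solution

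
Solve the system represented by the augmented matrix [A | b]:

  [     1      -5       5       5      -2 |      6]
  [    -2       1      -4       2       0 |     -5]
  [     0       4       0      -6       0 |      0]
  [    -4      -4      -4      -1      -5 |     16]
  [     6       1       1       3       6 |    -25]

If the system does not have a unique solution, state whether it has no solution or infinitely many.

Row-reduce the augmented matrix:
R2 ← R2 + 2·R1.
R4 ← R4 + 4·R1.
R5 ← R5 − 6·R1.
R2 ← R2 / (-9).
R1 ← R1 + 5·R2.
R3 ← R3 − 4·R2.
R4 ← R4 + 24·R2.
R5 ← R5 − 31·R2.
R3 ← R3 / (8/3).
R1 ← R1 − 5/3·R3.
R2 ← R2 + 2/3·R3.
R5 ← R5 + 25/3·R3.
R4 ← R4 / (-13).
R1 ← R1 + 5/4·R4.
R2 ← R2 + 3/2·R4.
R3 ← R3 + 1/4·R4.
R5 ← R5 − 49/4·R4.
R5 ← R5 / (-551/156).
R1 ← R1 − 81/52·R5.
R2 ← R2 − 7/26·R5.
R3 ← R3 + 97/156·R5.
R4 ← R4 − 7/39·R5.
Reading off the reduced rows gives x_1 = -5, x_2 = -3, x_3 = 2, x_4 = -2, x_5 = 2.

x_1 = -5, x_2 = -3, x_3 = 2, x_4 = -2, x_5 = 2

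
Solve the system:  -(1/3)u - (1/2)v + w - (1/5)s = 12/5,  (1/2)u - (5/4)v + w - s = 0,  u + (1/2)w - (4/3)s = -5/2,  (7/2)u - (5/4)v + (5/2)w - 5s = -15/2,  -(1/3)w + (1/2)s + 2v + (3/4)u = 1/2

Row-reduce the augmented matrix:
R1 ← R1 / (-1/3).
R2 ← R2 − 1/2·R1.
R3 ← R3 − 1·R1.
R4 ← R4 − 7/2·R1.
R5 ← R5 − 3/4·R1.
R2 ← R2 / (-2).
R1 ← R1 − 3/2·R2.
R3 ← R3 + 3/2·R2.
R4 ← R4 + 13/2·R2.
R5 ← R5 − 7/8·R2.
R3 ← R3 / (13/8).
R1 ← R1 + 9/8·R3.
R2 ← R2 + 5/4·R3.
R4 ← R4 − 39/8·R3.
R5 ← R5 − 289/96·R3.
Swap R4 and R5.
R4 ← R4 / (5881/4680).
R1 ← R1 + 27/26·R4.
R2 ← R2 + 17/195·R4.
R3 ← R3 + 23/39·R4.
R5 reduces to 0 = 0, so the extra equation is consistent.
Reading off the reduced rows gives u = 0, v = 0, w = 3, s = 3.

u = 0, v = 0, w = 3, s = 3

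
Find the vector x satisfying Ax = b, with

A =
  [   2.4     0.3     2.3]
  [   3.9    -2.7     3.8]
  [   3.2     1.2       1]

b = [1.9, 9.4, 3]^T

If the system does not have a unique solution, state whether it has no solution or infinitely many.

Row-reduce the augmented matrix:
R1 ← R1 / (12/5).
R2 ← R2 − 39/10·R1.
R3 ← R3 − 16/5·R1.
R2 ← R2 / (-51/16).
R1 ← R1 − 1/8·R2.
R3 ← R3 − 4/5·R2.
R3 ← R3 / (-523/255).
R1 ← R1 − 49/51·R3.
R2 ← R2 + 1/51·R3.
Reading off the reduced rows gives x_1 = 2, x_2 = -2, x_3 = -1.

x_1 = 2, x_2 = -2, x_3 = -1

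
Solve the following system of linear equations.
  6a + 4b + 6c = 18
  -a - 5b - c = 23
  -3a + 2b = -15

Row-reduce the augmented matrix:
R1 ← R1 / (6).
R2 ← R2 + 1·R1.
R3 ← R3 + 3·R1.
R2 ← R2 / (-13/3).
R1 ← R1 − 2/3·R2.
R3 ← R3 − 4·R2.
R3 ← R3 / (3).
R1 ← R1 − 1·R3.
Reading off the reduced rows gives a = 1, b = -6, c = 6.

a = 1, b = -6, c = 6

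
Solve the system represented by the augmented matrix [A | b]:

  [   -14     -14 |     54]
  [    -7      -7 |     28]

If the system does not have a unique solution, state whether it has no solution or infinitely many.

Row-reduce:
R1 ← R1 / (-14).
R2 ← R2 + 7·R1.
Row 2 reduces to 0 = 1, a contradiction. The system is inconsistent.

no solution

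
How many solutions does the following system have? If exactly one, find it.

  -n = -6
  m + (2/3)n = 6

m = 2, n = 6

Row-reduce the augmented matrix:
Swap R1 and R2.
R2 ← R2 / (-1).
R1 ← R1 − 2/3·R2.
Reading off the reduced rows gives m = 2, n = 6.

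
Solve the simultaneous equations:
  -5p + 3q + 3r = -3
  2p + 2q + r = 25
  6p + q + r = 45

Row-reduce the augmented matrix:
R1 ← R1 / (-5).
R2 ← R2 − 2·R1.
R3 ← R3 − 6·R1.
R2 ← R2 / (16/5).
R1 ← R1 + 3/5·R2.
R3 ← R3 − 23/5·R2.
R3 ← R3 / (23/16).
R1 ← R1 + 3/16·R3.
R2 ← R2 − 11/16·R3.
Reading off the reduced rows gives p = 6, q = 4, r = 5.

p = 6, q = 4, r = 5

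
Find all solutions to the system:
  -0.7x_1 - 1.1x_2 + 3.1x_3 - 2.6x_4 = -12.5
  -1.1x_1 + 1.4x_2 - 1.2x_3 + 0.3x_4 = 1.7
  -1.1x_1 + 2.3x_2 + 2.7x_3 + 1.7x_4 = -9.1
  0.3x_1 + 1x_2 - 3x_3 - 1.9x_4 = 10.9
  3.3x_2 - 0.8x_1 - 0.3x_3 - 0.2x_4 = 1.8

Row-reduce the augmented matrix:
R1 ← R1 / (-7/10).
R2 ← R2 + 11/10·R1.
R3 ← R3 + 11/10·R1.
R4 ← R4 − 3/10·R1.
R5 ← R5 + 4/5·R1.
R2 ← R2 / (219/70).
R1 ← R1 − 11/7·R2.
R3 ← R3 − 141/35·R2.
R4 ← R4 − 37/70·R2.
R5 ← R5 − 319/70·R2.
R3 ← R3 / (2061/365).
R1 ← R1 + 302/219·R3.
R2 ← R2 + 425/219·R3.
R4 ← R4 + 707/1095·R3.
R5 ← R5 − 5476/1095·R3.
R4 ← R4 / (-231209/61830).
R1 ← R1 − 9554/6183·R4.
R2 ← R2 − 17923/12366·R4.
R3 ← R3 − 101/4122·R4.
R5 ← R5 + 231209/61830·R4.
R5 reduces to 0 = 0, so the extra equation is consistent.
Reading off the reduced rows gives x_1 = 3, x_2 = 1, x_3 = -3, x_4 = 0.

x_1 = 3, x_2 = 1, x_3 = -3, x_4 = 0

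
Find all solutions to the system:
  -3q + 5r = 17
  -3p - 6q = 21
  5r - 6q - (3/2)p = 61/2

no solution

Row-reduce:
Swap R1 and R2.
R1 ← R1 / (-3).
R3 ← R3 + 3/2·R1.
R2 ← R2 / (-3).
R1 ← R1 − 2·R2.
R3 ← R3 + 3·R2.
Row 3 reduces to 0 = 3, a contradiction. The system is inconsistent.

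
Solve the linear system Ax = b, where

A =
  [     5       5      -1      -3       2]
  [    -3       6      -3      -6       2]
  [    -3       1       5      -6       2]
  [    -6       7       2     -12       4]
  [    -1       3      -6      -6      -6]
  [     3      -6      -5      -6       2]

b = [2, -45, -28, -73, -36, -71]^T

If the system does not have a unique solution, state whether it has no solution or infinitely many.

Row-reduce the augmented matrix:
R1 ← R1 / (5).
R2 ← R2 + 3·R1.
R3 ← R3 + 3·R1.
R4 ← R4 + 6·R1.
R5 ← R5 + 1·R1.
R6 ← R6 − 3·R1.
R2 ← R2 / (9).
R1 ← R1 − 1·R2.
R3 ← R3 − 4·R2.
R4 ← R4 − 13·R2.
R5 ← R5 − 4·R2.
R6 ← R6 + 9·R2.
R3 ← R3 / (6).
R1 ← R1 − 1/5·R3.
R2 ← R2 + 2/5·R3.
R4 ← R4 − 6·R3.
R5 ← R5 + 23/5·R3.
R6 ← R6 + 8·R3.
Swap R4 and R5.
R4 ← R4 / (-581/90).
R1 ← R1 − 37/90·R4.
R2 ← R2 + 52/45·R4.
R3 ← R3 + 13/18·R4.
R6 ← R6 + 160/9·R4.
Swap R5 and R6.
R5 ← R5 / (12756/581).
R1 ← R1 + 218/581·R5.
R2 ← R2 − 864/581·R5.
R3 ← R3 − 540/581·R5.
R4 ← R4 − 1528/1743·R5.
R6 reduces to 0 = 0, so the extra equation is consistent.
Reading off the reduced rows gives x_1 = 3, x_2 = 3, x_3 = 4, x_4 = 6, x_5 = -3.

x_1 = 3, x_2 = 3, x_3 = 4, x_4 = 6, x_5 = -3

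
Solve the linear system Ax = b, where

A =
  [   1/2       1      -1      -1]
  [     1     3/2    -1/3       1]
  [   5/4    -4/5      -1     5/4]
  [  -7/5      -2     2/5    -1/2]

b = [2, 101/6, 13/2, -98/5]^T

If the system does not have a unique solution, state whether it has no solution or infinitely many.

x_1 = 6, x_2 = 5, x_3 = 2, x_4 = 4

Row-reduce the augmented matrix:
R1 ← R1 / (1/2).
R2 ← R2 − 1·R1.
R3 ← R3 − 5/4·R1.
R4 ← R4 + 7/5·R1.
R2 ← R2 / (-1/2).
R1 ← R1 − 2·R2.
R3 ← R3 + 33/10·R2.
R4 ← R4 − 4/5·R2.
R3 ← R3 / (-19/2).
R1 ← R1 − 14/3·R3.
R2 ← R2 + 10/3·R3.
R4 ← R4 − 4/15·R3.
R4 ← R4 / (997/950).
R1 ← R1 − 201/95·R4.
R2 ← R2 + 7/19·R4.
R3 ← R3 − 321/190·R4.
Reading off the reduced rows gives x_1 = 6, x_2 = 5, x_3 = 2, x_4 = 4.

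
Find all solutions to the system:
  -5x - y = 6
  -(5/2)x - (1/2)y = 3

Row-reduce:
R1 ← R1 / (-5).
R2 ← R2 + 5/2·R1.
Rank is 1 with 2 unknowns, leaving y free.

infinitely many solutions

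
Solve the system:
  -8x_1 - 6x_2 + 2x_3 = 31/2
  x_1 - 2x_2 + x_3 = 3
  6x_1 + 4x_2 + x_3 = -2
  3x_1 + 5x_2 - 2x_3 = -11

Row-reduce:
R1 ← R1 / (-8).
R2 ← R2 − 1·R1.
R3 ← R3 − 6·R1.
R4 ← R4 − 3·R1.
R2 ← R2 / (-11/4).
R1 ← R1 − 3/4·R2.
R3 ← R3 + 1/2·R2.
R4 ← R4 − 11/4·R2.
R3 ← R3 / (25/11).
R1 ← R1 − 1/11·R3.
R2 ← R2 + 5/11·R3.
Row 4 reduces to 0 = -1/4, a contradiction. The system is inconsistent.

no solution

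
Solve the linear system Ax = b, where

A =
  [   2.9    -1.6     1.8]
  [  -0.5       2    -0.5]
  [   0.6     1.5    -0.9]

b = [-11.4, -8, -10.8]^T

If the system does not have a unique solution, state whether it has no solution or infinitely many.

x_1 = -6, x_2 = -6, x_3 = -2

Row-reduce the augmented matrix:
R1 ← R1 / (29/10).
R2 ← R2 + 1/2·R1.
R3 ← R3 − 3/5·R1.
R2 ← R2 / (50/29).
R1 ← R1 + 16/29·R2.
R3 ← R3 − 531/290·R2.
R3 ← R3 / (-1071/1000).
R1 ← R1 − 14/25·R3.
R2 ← R2 + 11/100·R3.
Reading off the reduced rows gives x_1 = -6, x_2 = -6, x_3 = -2.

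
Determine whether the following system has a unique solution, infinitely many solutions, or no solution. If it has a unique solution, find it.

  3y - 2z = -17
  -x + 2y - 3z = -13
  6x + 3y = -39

Row-reduce the augmented matrix:
Swap R1 and R2.
R1 ← R1 / (-1).
R3 ← R3 − 6·R1.
R2 ← R2 / (3).
R1 ← R1 + 2·R2.
R3 ← R3 − 15·R2.
R3 ← R3 / (-8).
R1 ← R1 − 5/3·R3.
R2 ← R2 + 2/3·R3.
Reading off the reduced rows gives x = -5, y = -3, z = 4.

x = -5, y = -3, z = 4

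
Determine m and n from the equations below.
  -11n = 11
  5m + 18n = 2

Row-reduce the augmented matrix:
Swap R1 and R2.
R1 ← R1 / (5).
R2 ← R2 / (-11).
R1 ← R1 − 18/5·R2.
Reading off the reduced rows gives m = 4, n = -1.

m = 4, n = -1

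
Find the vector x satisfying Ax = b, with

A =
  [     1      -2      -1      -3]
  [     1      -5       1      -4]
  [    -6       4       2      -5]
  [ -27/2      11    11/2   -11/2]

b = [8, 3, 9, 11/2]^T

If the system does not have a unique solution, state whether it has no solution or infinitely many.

no solution

Row-reduce:
R2 ← R2 − 1·R1.
R3 ← R3 + 6·R1.
R4 ← R4 + 27/2·R1.
R2 ← R2 / (-3).
R1 ← R1 + 2·R2.
R3 ← R3 + 8·R2.
R4 ← R4 + 16·R2.
R3 ← R3 / (-28/3).
R1 ← R1 + 7/3·R3.
R2 ← R2 + 2/3·R3.
R4 ← R4 + 56/3·R3.
Row 4 reduces to 0 = -1/2, a contradiction. The system is inconsistent.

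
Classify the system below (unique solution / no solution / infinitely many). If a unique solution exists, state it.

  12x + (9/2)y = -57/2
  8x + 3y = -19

infinitely many solutions

Row-reduce:
R1 ← R1 / (12).
R2 ← R2 − 8·R1.
Rank is 1 with 2 unknowns, leaving y free.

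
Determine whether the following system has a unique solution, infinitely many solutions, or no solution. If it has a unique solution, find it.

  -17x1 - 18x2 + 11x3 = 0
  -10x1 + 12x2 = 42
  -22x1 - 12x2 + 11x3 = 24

no solution

Row-reduce:
R1 ← R1 / (-17).
R2 ← R2 + 10·R1.
R3 ← R3 + 22·R1.
R2 ← R2 / (384/17).
R1 ← R1 − 18/17·R2.
R3 ← R3 − 192/17·R2.
Row 3 reduces to 0 = 3, a contradiction. The system is inconsistent.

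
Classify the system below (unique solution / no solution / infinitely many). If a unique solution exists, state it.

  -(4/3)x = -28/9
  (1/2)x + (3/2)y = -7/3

x = 7/3, y = -7/3

Row-reduce the augmented matrix:
R1 ← R1 / (-4/3).
R2 ← R2 − 1/2·R1.
R2 ← R2 / (3/2).
Reading off the reduced rows gives x = 7/3, y = -7/3.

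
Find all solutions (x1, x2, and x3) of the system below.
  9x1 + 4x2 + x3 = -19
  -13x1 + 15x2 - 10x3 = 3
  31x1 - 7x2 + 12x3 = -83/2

Row-reduce:
R1 ← R1 / (9).
R2 ← R2 + 13·R1.
R3 ← R3 − 31·R1.
R2 ← R2 / (187/9).
R1 ← R1 − 4/9·R2.
R3 ← R3 + 187/9·R2.
Row 3 reduces to 0 = -1/2, a contradiction. The system is inconsistent.

no solution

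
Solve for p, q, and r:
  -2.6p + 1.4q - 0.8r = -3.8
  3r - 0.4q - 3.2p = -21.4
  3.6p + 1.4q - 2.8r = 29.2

Row-reduce the augmented matrix:
R1 ← R1 / (-13/5).
R2 ← R2 + 16/5·R1.
R3 ← R3 − 18/5·R1.
R2 ← R2 / (-138/65).
R1 ← R1 + 7/13·R2.
R3 ← R3 − 217/65·R2.
R3 ← R3 / (1627/690).
R1 ← R1 + 97/138·R3.
R2 ← R2 + 259/138·R3.
Reading off the reduced rows gives p = 5, q = 6, r = -1.

p = 5, q = 6, r = -1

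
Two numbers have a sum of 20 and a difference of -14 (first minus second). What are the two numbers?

Let x = first number, y = second number.
  x + y = 20
  x - y = -14
From equation 1: x = 20 − y.
Substitute into equation 2 and solve: y = 17.
Then x = 3.

first number: 3, second number: 17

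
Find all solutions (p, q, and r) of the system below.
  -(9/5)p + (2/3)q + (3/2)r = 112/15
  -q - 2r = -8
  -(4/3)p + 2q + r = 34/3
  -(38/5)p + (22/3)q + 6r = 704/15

Row-reduce:
R1 ← R1 / (-9/5).
R3 ← R3 + 4/3·R1.
R4 ← R4 + 38/5·R1.
R2 ← R2 / (-1).
R1 ← R1 + 10/27·R2.
R3 ← R3 − 122/81·R2.
R4 ← R4 − 122/27·R2.
R3 ← R3 / (-253/81).
R1 ← R1 + 5/54·R3.
R2 ← R2 − 2·R3.
R4 ← R4 + 253/27·R3.
Row 4 reduces to 0 = -2, a contradiction. The system is inconsistent.

no solution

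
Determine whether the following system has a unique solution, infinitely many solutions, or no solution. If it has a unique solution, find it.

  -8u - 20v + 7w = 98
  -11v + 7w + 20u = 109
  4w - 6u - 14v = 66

u = 2, v = -5, w = 2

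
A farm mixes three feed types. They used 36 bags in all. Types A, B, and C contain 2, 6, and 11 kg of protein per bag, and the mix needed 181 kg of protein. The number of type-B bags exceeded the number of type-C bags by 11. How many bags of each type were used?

Let a = type-A bags, b = type-B bags, c = type-C bags.
  a + b + c = 36
  11c + 6b + 2a = 181
  -c + b = 11
Row-reduce the augmented matrix:
R2 ← R2 − 2·R1.
R2 ← R2 / (4).
R1 ← R1 − 1·R2.
R3 ← R3 − 1·R2.
R3 ← R3 / (-13/4).
R1 ← R1 + 5/4·R3.
R2 ← R2 − 9/4·R3.
Reading off the reduced rows gives a = 15, b = 16, c = 5.

type-A bags: 15, type-B bags: 16, type-C bags: 5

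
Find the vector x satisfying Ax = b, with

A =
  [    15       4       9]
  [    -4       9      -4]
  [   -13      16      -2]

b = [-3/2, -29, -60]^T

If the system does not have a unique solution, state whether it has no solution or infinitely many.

x_1 = 1, x_2 = -3, x_3 = -1/2

Row-reduce the augmented matrix:
R1 ← R1 / (15).
R2 ← R2 + 4·R1.
R3 ← R3 + 13·R1.
R2 ← R2 / (151/15).
R1 ← R1 − 4/15·R2.
R3 ← R3 − 292/15·R2.
R3 ← R3 / (1343/151).
R1 ← R1 − 97/151·R3.
R2 ← R2 + 24/151·R3.
Reading off the reduced rows gives x_1 = 1, x_2 = -3, x_3 = -1/2.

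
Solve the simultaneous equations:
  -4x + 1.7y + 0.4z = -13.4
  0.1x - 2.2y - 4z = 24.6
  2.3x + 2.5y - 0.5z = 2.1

x = 2, y = -2, z = -5

Row-reduce the augmented matrix:
R1 ← R1 / (-4).
R2 ← R2 − 1/10·R1.
R3 ← R3 − 23/10·R1.
R2 ← R2 / (-863/400).
R1 ← R1 + 17/40·R2.
R3 ← R3 − 1391/400·R2.
R3 ← R3 / (-57831/8630).
R1 ← R1 − 592/863·R3.
R2 ← R2 − 1596/863·R3.
Reading off the reduced rows gives x = 2, y = -2, z = -5.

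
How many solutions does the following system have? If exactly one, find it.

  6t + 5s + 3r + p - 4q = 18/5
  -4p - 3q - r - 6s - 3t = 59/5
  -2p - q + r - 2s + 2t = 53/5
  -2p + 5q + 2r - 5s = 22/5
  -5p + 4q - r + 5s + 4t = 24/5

Row-reduce the augmented matrix:
R2 ← R2 + 4·R1.
R3 ← R3 + 2·R1.
R4 ← R4 + 2·R1.
R5 ← R5 + 5·R1.
R2 ← R2 / (-19).
R1 ← R1 + 4·R2.
R3 ← R3 + 9·R2.
R4 ← R4 + 3·R2.
R5 ← R5 + 16·R2.
R3 ← R3 / (34/19).
R1 ← R1 − 13/19·R3.
R2 ← R2 + 11/19·R3.
R4 ← R4 − 119/19·R3.
R5 ← R5 − 90/19·R3.
R4 ← R4 / (-2).
R1 ← R1 − 26/17·R4.
R2 ← R2 + 5/17·R4.
R3 ← R3 − 13/17·R4.
R5 ← R5 − 248/17·R4.
R5 ← R5 / (-587/17).
R1 ← R1 + 71/17·R5.
R2 ← R2 − 69/68·R5.
R3 ← R3 − 11/68·R5.
R4 ← R4 − 11/4·R5.
Reading off the reduced rows gives p = -1, q = -4/5, r = -9/5, s = -2, t = 14/5.

p = -1, q = -4/5, r = -9/5, s = -2, t = 14/5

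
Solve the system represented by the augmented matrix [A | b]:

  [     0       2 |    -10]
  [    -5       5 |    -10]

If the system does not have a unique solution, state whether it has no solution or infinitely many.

Row-reduce the augmented matrix:
Swap R1 and R2.
R1 ← R1 / (-5).
R2 ← R2 / (2).
R1 ← R1 + 1·R2.
Reading off the reduced rows gives x_1 = -3, x_2 = -5.

x_1 = -3, x_2 = -5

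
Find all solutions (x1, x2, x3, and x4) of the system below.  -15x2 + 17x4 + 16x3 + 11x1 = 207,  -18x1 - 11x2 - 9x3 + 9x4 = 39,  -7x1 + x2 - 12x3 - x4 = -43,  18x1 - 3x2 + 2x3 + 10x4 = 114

Row-reduce the augmented matrix:
R1 ← R1 / (11).
R2 ← R2 + 18·R1.
R3 ← R3 + 7·R1.
R4 ← R4 − 18·R1.
R2 ← R2 / (-391/11).
R1 ← R1 + 15/11·R2.
R3 ← R3 + 94/11·R2.
R4 ← R4 − 237/11·R2.
R3 ← R3 / (-2326/391).
R1 ← R1 − 311/391·R3.
R2 ← R2 + 189/391·R3.
R4 ← R4 + 5383/391·R3.
R4 ← R4 / (2630/1163).
R1 ← R1 − 305/1163·R4.
R2 ← R2 + 1296/1163·R4.
R3 ← R3 + 189/1163·R4.
Reading off the reduced rows gives x1 = 3, x2 = -6, x3 = 1, x4 = 4.

x1 = 3, x2 = -6, x3 = 1, x4 = 4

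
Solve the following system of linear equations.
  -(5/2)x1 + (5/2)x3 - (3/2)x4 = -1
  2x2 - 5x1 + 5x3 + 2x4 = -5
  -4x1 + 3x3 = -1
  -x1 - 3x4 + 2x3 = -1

Row-reduce:
R1 ← R1 / (-5/2).
R2 ← R2 + 5·R1.
R3 ← R3 + 4·R1.
R4 ← R4 + 1·R1.
R2 ← R2 / (2).
R3 ← R3 / (-1).
R1 ← R1 + 1·R3.
R4 ← R4 − 1·R3.
Rank is 3 with 4 unknowns, leaving x4 free.

infinitely many solutions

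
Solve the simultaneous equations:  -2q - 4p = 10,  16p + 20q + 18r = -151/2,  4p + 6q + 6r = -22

no solution

Row-reduce:
R1 ← R1 / (-4).
R2 ← R2 − 16·R1.
R3 ← R3 − 4·R1.
R2 ← R2 / (12).
R1 ← R1 − 1/2·R2.
R3 ← R3 − 4·R2.
Row 3 reduces to 0 = -1/6, a contradiction. The system is inconsistent.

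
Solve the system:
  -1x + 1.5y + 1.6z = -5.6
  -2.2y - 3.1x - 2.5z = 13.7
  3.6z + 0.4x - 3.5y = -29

x = -1, y = 2, z = -6

Row-reduce the augmented matrix:
R1 ← R1 / (-1).
R2 ← R2 + 31/10·R1.
R3 ← R3 − 2/5·R1.
R2 ← R2 / (-137/20).
R1 ← R1 + 3/2·R2.
R3 ← R3 + 29/10·R2.
R3 ← R3 / (25339/3425).
R1 ← R1 − 23/685·R3.
R2 ← R2 − 746/685·R3.
Reading off the reduced rows gives x = -1, y = 2, z = -6.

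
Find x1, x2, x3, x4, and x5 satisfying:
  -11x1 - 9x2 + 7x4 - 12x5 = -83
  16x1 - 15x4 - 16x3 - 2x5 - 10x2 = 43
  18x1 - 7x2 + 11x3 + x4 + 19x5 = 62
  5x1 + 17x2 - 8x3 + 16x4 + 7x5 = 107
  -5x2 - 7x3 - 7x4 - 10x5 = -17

Row-reduce the augmented matrix:
R1 ← R1 / (-11).
R2 ← R2 − 16·R1.
R3 ← R3 − 18·R1.
R4 ← R4 − 5·R1.
R2 ← R2 / (-254/11).
R1 ← R1 − 9/11·R2.
R3 ← R3 + 239/11·R2.
R4 ← R4 − 142/11·R2.
R5 ← R5 + 5·R2.
R3 ← R3 / (3309/127).
R1 ← R1 + 72/127·R3.
R2 ← R2 − 88/127·R3.
R4 ← R4 + 2152/127·R3.
R5 ← R5 + 449/127·R3.
R4 ← R4 / (91118/3309).
R1 ← R1 + 965/2206·R4.
R2 ← R2 + 1609/6618·R4.
R3 ← R3 − 4315/6618·R4.
R5 ← R5 + 12083/3309·R4.
R5 ← R5 / (-282771/91118).
R1 ← R1 − 149499/182236·R5.
R2 ← R2 − 71381/182236·R5.
R3 ← R3 − 114261/182236·R5.
R4 ← R4 − 7149/91118·R5.
Reading off the reduced rows gives x1 = 6, x2 = 4, x3 = 0, x4 = 1, x5 = -1.

x1 = 6, x2 = 4, x3 = 0, x4 = 1, x5 = -1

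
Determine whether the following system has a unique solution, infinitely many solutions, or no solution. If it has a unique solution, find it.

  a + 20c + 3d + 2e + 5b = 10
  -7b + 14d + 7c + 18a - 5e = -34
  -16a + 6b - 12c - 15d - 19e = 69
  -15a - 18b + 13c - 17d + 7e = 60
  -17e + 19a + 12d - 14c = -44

Row-reduce the augmented matrix:
R2 ← R2 − 18·R1.
R3 ← R3 + 16·R1.
R4 ← R4 + 15·R1.
R5 ← R5 − 19·R1.
R2 ← R2 / (-97).
R1 ← R1 − 5·R2.
R3 ← R3 − 86·R2.
R4 ← R4 − 57·R2.
R5 ← R5 + 95·R2.
R3 ← R3 / (-482/97).
R1 ← R1 − 175/97·R3.
R2 ← R2 − 353/97·R3.
R4 ← R4 − 10240/97·R3.
R5 ← R5 + 4683/97·R3.
R4 ← R4 / (-11532/241).
R1 ← R1 − 21/482·R4.
R2 ← R2 + 671/482·R4.
R3 ← R3 − 239/482·R4.
R5 ← R5 − 8731/482·R4.
R5 ← R5 / (83942/2883).
R1 ← R1 + 8679/961·R5.
R2 ← R2 + 7558/2883·R5.
R3 ← R3 + 887/2883·R5.
R4 ← R4 − 29111/2883·R5.
Reading off the reduced rows gives a = -4, b = -1, c = 1, d = 1, e = -2.

a = -4, b = -1, c = 1, d = 1, e = -2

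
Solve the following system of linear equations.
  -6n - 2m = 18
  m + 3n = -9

Row-reduce:
R1 ← R1 / (-2).
R2 ← R2 − 1·R1.
Rank is 1 with 2 unknowns, leaving n free.

infinitely many solutions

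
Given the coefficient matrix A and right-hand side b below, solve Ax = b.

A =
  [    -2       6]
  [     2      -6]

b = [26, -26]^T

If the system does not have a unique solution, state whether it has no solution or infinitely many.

Row-reduce:
R1 ← R1 / (-2).
R2 ← R2 − 2·R1.
Rank is 1 with 2 unknowns, leaving x_2 free.

infinitely many solutions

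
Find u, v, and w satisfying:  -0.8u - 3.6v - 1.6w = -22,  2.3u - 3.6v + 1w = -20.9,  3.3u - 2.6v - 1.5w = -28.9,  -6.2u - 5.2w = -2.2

Row-reduce the augmented matrix:
R1 ← R1 / (-4/5).
R2 ← R2 − 23/10·R1.
R3 ← R3 − 33/10·R1.
R4 ← R4 + 31/5·R1.
R2 ← R2 / (-279/20).
R1 ← R1 − 9/2·R2.
R3 ← R3 + 349/20·R2.
R4 ← R4 − 279/10·R2.
R3 ← R3 / (-223/62).
R1 ← R1 − 26/31·R3.
R2 ← R2 − 8/31·R3.
R4 reduces to 0 = 0, so the extra equation is consistent.
Reading off the reduced rows gives u = -3, v = 5, w = 4.

u = -3, v = 5, w = 4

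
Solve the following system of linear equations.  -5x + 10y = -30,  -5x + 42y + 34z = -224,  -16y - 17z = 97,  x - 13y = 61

Row-reduce the augmented matrix:
R1 ← R1 / (-5).
R2 ← R2 + 5·R1.
R4 ← R4 − 1·R1.
R2 ← R2 / (32).
R1 ← R1 + 2·R2.
R3 ← R3 + 16·R2.
R4 ← R4 + 11·R2.
Swap R3 and R4.
R3 ← R3 / (187/16).
R1 ← R1 − 17/8·R3.
R2 ← R2 − 17/16·R3.
R4 reduces to 0 = 0, so the extra equation is consistent.
Reading off the reduced rows gives x = -4, y = -5, z = -1.

x = -4, y = -5, z = -1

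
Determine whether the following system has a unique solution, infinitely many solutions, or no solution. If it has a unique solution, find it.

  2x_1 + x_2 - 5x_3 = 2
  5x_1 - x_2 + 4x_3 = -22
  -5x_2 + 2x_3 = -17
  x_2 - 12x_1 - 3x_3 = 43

Row-reduce:
R1 ← R1 / (2).
R2 ← R2 − 5·R1.
R4 ← R4 + 12·R1.
R2 ← R2 / (-7/2).
R1 ← R1 − 1/2·R2.
R3 ← R3 + 5·R2.
R4 ← R4 − 7·R2.
R3 ← R3 / (-151/7).
R1 ← R1 + 1/7·R3.
R2 ← R2 + 33/7·R3.
Row 4 reduces to 0 = 1, a contradiction. The system is inconsistent.

no solution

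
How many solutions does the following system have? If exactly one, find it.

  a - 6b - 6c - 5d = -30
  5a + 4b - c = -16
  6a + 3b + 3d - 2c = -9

infinitely many solutions

Row-reduce:
R2 ← R2 − 5·R1.
R3 ← R3 − 6·R1.
R2 ← R2 / (34).
R1 ← R1 + 6·R2.
R3 ← R3 − 39·R2.
R3 ← R3 / (25/34).
R1 ← R1 + 15/17·R3.
R2 ← R2 − 29/34·R3.
Rank is 3 with 4 unknowns, leaving d free.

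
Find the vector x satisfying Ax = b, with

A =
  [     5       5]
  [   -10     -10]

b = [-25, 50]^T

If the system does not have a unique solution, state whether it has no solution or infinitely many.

infinitely many solutions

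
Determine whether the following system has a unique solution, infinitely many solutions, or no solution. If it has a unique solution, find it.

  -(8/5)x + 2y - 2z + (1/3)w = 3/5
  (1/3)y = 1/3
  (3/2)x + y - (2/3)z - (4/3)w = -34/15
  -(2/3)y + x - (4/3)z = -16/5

x = -2/3, y = 1, z = 7/5, w = 1

Row-reduce the augmented matrix:
R1 ← R1 / (-8/5).
R3 ← R3 − 3/2·R1.
R4 ← R4 − 1·R1.
R2 ← R2 / (1/3).
R1 ← R1 + 5/4·R2.
R3 ← R3 − 23/8·R2.
R4 ← R4 − 7/12·R2.
R3 ← R3 / (-61/24).
R1 ← R1 − 5/4·R3.
R4 ← R4 + 31/12·R3.
R4 ← R4 / (76/61).
R1 ← R1 + 130/183·R4.
R3 ← R3 − 49/122·R4.
Reading off the reduced rows gives x = -2/3, y = 1, z = 7/5, w = 1.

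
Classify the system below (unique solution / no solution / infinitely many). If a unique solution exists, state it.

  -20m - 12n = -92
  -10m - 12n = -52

m = 4, n = 1

Row-reduce the augmented matrix:
R1 ← R1 / (-20).
R2 ← R2 + 10·R1.
R2 ← R2 / (-6).
R1 ← R1 − 3/5·R2.
Reading off the reduced rows gives m = 4, n = 1.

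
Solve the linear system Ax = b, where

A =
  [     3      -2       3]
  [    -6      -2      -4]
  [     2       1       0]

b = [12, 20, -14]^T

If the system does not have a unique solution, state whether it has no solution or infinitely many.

x_1 = -4, x_2 = -6, x_3 = 4

Row-reduce the augmented matrix:
R1 ← R1 / (3).
R2 ← R2 + 6·R1.
R3 ← R3 − 2·R1.
R2 ← R2 / (-6).
R1 ← R1 + 2/3·R2.
R3 ← R3 − 7/3·R2.
R3 ← R3 / (-11/9).
R1 ← R1 − 7/9·R3.
R2 ← R2 + 1/3·R3.
Reading off the reduced rows gives x_1 = -4, x_2 = -6, x_3 = 4.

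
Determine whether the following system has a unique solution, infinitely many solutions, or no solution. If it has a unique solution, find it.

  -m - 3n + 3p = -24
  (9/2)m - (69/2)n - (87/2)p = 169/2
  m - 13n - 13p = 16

no solution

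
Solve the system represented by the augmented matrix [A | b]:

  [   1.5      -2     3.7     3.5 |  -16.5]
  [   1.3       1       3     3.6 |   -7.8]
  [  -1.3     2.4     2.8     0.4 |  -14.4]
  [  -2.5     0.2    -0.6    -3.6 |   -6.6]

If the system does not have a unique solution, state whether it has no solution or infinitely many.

x_1 = 4, x_2 = 2, x_3 = -5, x_4 = 0

Row-reduce the augmented matrix:
R1 ← R1 / (3/2).
R2 ← R2 − 13/10·R1.
R3 ← R3 + 13/10·R1.
R4 ← R4 + 5/2·R1.
R2 ← R2 / (41/15).
R1 ← R1 + 4/3·R2.
R3 ← R3 − 2/3·R2.
R4 ← R4 + 47/15·R2.
R3 ← R3 / (12417/2050).
R1 ← R1 − 97/41·R3.
R2 ← R2 + 31/410·R3.
R4 ← R4 − 5463/1025·R3.
R4 ← R4 / (-342/20695).
R1 ← R1 − 16424/12417·R4.
R2 ← R2 − 3085/12417·R4.
R3 ← R3 − 6755/12417·R4.
Reading off the reduced rows gives x_1 = 4, x_2 = 2, x_3 = -5, x_4 = 0.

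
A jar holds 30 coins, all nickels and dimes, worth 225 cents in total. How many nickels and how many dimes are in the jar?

nickels: 15, dimes: 15

Let n = nickels, d = dimes.
  n + d = 30
  5n + 10d = 225
Row-reduce the augmented matrix:
R2 ← R2 − 5·R1.
R2 ← R2 / (5).
R1 ← R1 − 1·R2.
Reading off the reduced rows gives n = 15, d = 15.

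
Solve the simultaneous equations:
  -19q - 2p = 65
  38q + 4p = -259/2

Row-reduce:
R1 ← R1 / (-2).
R2 ← R2 − 4·R1.
Row 2 reduces to 0 = 1/2, a contradiction. The system is inconsistent.

no solution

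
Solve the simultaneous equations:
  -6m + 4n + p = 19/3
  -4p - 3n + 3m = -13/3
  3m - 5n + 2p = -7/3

Row-reduce the augmented matrix:
R1 ← R1 / (-6).
R2 ← R2 − 3·R1.
R3 ← R3 − 3·R1.
R2 ← R2 / (-1).
R1 ← R1 + 2/3·R2.
R3 ← R3 + 3·R2.
R3 ← R3 / (13).
R1 ← R1 − 13/6·R3.
R2 ← R2 − 7/2·R3.
Reading off the reduced rows gives m = -1, n = 0, p = 1/3.

m = -1, n = 0, p = 1/3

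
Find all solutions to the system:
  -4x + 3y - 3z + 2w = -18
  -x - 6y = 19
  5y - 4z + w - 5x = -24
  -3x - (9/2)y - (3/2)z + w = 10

Row-reduce:
R1 ← R1 / (-4).
R2 ← R2 + 1·R1.
R3 ← R3 + 5·R1.
R4 ← R4 + 3·R1.
R2 ← R2 / (-27/4).
R1 ← R1 + 3/4·R2.
R3 ← R3 − 5/4·R2.
R4 ← R4 + 27/4·R2.
R3 ← R3 / (-1/9).
R1 ← R1 − 2/3·R3.
R2 ← R2 + 1/9·R3.
Rank is 3 with 4 unknowns, leaving w free.

infinitely many solutions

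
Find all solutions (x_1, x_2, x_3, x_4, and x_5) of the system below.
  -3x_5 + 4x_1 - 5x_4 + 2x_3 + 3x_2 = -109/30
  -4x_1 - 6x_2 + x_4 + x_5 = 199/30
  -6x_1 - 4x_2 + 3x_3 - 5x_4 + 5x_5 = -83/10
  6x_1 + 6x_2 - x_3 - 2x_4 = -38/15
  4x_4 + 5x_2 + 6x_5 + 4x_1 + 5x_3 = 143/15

Row-reduce the augmented matrix:
R1 ← R1 / (4).
R2 ← R2 + 4·R1.
R3 ← R3 + 6·R1.
R4 ← R4 − 6·R1.
R5 ← R5 − 4·R1.
R2 ← R2 / (-3).
R1 ← R1 − 3/4·R2.
R3 ← R3 − 1/2·R2.
R4 ← R4 − 3/2·R2.
R5 ← R5 − 2·R2.
R3 ← R3 / (19/3).
R1 ← R1 − 1·R3.
R2 ← R2 + 2/3·R3.
R4 ← R4 + 3·R3.
R5 ← R5 − 13/3·R3.
R4 ← R4 / (-52/19).
R1 ← R1 + 13/76·R4.
R2 ← R2 + 1/19·R4.
R3 ← R3 + 79/38·R4.
R5 ← R5 − 583/38·R4.
R5 ← R5 / (359/13).
R1 ← R1 + 3/2·R5.
R2 ← R2 − 8/13·R5.
R3 ← R3 + 35/13·R5.
R4 ← R4 + 17/13·R5.
Reading off the reduced rows gives x_1 = 14/5, x_2 = -8/3, x_3 = 2/3, x_4 = 4/3, x_5 = 1/2.

x_1 = 14/5, x_2 = -8/3, x_3 = 2/3, x_4 = 4/3, x_5 = 1/2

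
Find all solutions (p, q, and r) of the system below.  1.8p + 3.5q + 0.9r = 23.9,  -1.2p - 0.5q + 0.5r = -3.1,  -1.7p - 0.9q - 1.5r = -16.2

Row-reduce the augmented matrix:
R1 ← R1 / (9/5).
R2 ← R2 + 6/5·R1.
R3 ← R3 + 17/10·R1.
R2 ← R2 / (11/6).
R1 ← R1 − 35/18·R2.
R3 ← R3 − 433/180·R2.
R3 ← R3 / (-157/75).
R1 ← R1 + 2/3·R3.
R2 ← R2 − 3/5·R3.
Reading off the reduced rows gives p = 3, q = 4, r = 5.

p = 3, q = 4, r = 5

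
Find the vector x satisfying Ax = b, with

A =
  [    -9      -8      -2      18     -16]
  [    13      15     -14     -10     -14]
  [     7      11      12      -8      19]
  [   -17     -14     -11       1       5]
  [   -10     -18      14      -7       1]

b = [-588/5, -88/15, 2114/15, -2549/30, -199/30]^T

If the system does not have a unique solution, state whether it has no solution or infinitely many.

x_1 = 7/3, x_2 = 2, x_3 = 14/5, x_4 = -3/2, x_5 = 3

Row-reduce the augmented matrix:
R1 ← R1 / (-9).
R2 ← R2 − 13·R1.
R3 ← R3 − 7·R1.
R4 ← R4 + 17·R1.
R5 ← R5 + 10·R1.
R2 ← R2 / (31/9).
R1 ← R1 − 8/9·R2.
R3 ← R3 − 43/9·R2.
R4 ← R4 − 10/9·R2.
R5 ← R5 + 82/9·R2.
R3 ← R3 / (1050/31).
R1 ← R1 − 142/31·R3.
R2 ← R2 + 152/31·R3.
R4 ← R4 + 55/31·R3.
R5 ← R5 + 882/31·R3.
R4 ← R4 / (-4096/105).
R1 ← R1 + 2068/525·R4.
R2 ← R2 − 1208/525·R4.
R3 ← R3 + 251/525·R4.
R5 ← R5 − 43/25·R4.
R5 ← R5 / (-1164293/40960).
R1 ← R1 + 16033/10240·R5.
R2 ← R2 − 3019/5120·R5.
R3 ← R3 − 44961/40960·R5.
R4 ← R4 + 10549/8192·R5.
Reading off the reduced rows gives x_1 = 7/3, x_2 = 2, x_3 = 14/5, x_4 = -3/2, x_5 = 3.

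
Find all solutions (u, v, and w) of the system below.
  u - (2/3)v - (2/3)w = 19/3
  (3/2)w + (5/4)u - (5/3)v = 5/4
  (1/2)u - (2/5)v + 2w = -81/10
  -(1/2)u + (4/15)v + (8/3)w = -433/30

u = -1, v = -6, w = -5

Row-reduce the augmented matrix:
R2 ← R2 − 5/4·R1.
R3 ← R3 − 1/2·R1.
R4 ← R4 + 1/2·R1.
R2 ← R2 / (-5/6).
R1 ← R1 + 2/3·R2.
R3 ← R3 + 1/15·R2.
R4 ← R4 + 1/15·R2.
R3 ← R3 / (161/75).
R1 ← R1 + 38/15·R3.
R2 ← R2 + 14/5·R3.
R4 ← R4 − 161/75·R3.
R4 reduces to 0 = 0, so the extra equation is consistent.
Reading off the reduced rows gives u = -1, v = -6, w = -5.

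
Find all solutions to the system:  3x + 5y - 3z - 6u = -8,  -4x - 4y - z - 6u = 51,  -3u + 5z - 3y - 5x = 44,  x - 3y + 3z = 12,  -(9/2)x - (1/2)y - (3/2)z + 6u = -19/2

no solution

Row-reduce:
R1 ← R1 / (3).
R2 ← R2 + 4·R1.
R3 ← R3 + 5·R1.
R4 ← R4 − 1·R1.
R5 ← R5 + 9/2·R1.
R2 ← R2 / (8/3).
R1 ← R1 − 5/3·R2.
R3 ← R3 − 16/3·R2.
R4 ← R4 + 14/3·R2.
R5 ← R5 − 7·R2.
R3 ← R3 / (10).
R1 ← R1 − 17/8·R3.
R2 ← R2 + 15/8·R3.
R4 ← R4 + 19/4·R3.
R5 ← R5 − 57/8·R3.
R4 ← R4 / (-123/8).
R1 ← R1 − 57/16·R4.
R2 ← R2 + 39/16·R4.
R3 ← R3 − 3/2·R4.
R5 ← R5 − 369/16·R4.
Row 5 reduces to 0 = 1/2, a contradiction. The system is inconsistent.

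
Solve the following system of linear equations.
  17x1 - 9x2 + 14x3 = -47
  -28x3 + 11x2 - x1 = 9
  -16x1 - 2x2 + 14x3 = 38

Row-reduce:
R1 ← R1 / (17).
R2 ← R2 + 1·R1.
R3 ← R3 + 16·R1.
R2 ← R2 / (178/17).
R1 ← R1 + 9/17·R2.
R3 ← R3 + 178/17·R2.
Rank is 2 with 3 unknowns, leaving x3 free.

infinitely many solutions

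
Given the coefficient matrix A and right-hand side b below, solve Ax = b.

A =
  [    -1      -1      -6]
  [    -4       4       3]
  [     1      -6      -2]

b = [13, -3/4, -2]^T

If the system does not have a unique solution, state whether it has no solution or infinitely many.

Row-reduce the augmented matrix:
R1 ← R1 / (-1).
R2 ← R2 + 4·R1.
R3 ← R3 − 1·R1.
R2 ← R2 / (8).
R1 ← R1 − 1·R2.
R3 ← R3 + 7·R2.
R3 ← R3 / (125/8).
R1 ← R1 − 21/8·R3.
R2 ← R2 − 27/8·R3.
Reading off the reduced rows gives x_1 = -1/2, x_2 = 1, x_3 = -9/4.

x_1 = -1/2, x_2 = 1, x_3 = -9/4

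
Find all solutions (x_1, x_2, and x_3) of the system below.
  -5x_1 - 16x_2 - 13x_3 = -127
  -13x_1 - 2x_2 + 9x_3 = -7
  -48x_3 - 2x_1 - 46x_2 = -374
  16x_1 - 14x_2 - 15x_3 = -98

x_1 = 1, x_2 = 6, x_3 = 2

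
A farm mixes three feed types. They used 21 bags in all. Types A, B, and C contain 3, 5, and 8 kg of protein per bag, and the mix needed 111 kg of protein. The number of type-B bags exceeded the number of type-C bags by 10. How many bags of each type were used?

Let a = type-A bags, b = type-B bags, c = type-C bags.
  a + b + c = 21
  3a + 5b + 8c = 111
  b - c = 10
Row-reduce the augmented matrix:
R2 ← R2 − 3·R1.
R2 ← R2 / (2).
R1 ← R1 − 1·R2.
R3 ← R3 − 1·R2.
R3 ← R3 / (-7/2).
R1 ← R1 + 3/2·R3.
R2 ← R2 − 5/2·R3.
Reading off the reduced rows gives a = 3, b = 14, c = 4.

type-A bags: 3, type-B bags: 14, type-C bags: 4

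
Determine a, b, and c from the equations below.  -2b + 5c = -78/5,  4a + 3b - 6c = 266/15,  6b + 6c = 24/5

Row-reduce the augmented matrix:
Swap R1 and R2.
R1 ← R1 / (4).
R2 ← R2 / (-2).
R1 ← R1 − 3/4·R2.
R3 ← R3 − 6·R2.
R3 ← R3 / (21).
R1 ← R1 − 3/8·R3.
R2 ← R2 + 5/2·R3.
Reading off the reduced rows gives a = -2/3, b = 14/5, c = -2.

a = -2/3, b = 14/5, c = -2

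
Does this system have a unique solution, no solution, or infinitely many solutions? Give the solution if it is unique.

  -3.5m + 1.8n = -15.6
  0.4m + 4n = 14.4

Row-reduce the augmented matrix:
R1 ← R1 / (-7/2).
R2 ← R2 − 2/5·R1.
R2 ← R2 / (736/175).
R1 ← R1 + 18/35·R2.
Reading off the reduced rows gives m = 6, n = 3.

m = 6, n = 3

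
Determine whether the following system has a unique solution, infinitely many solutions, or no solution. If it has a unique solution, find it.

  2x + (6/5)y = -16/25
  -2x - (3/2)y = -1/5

Row-reduce the augmented matrix:
R1 ← R1 / (2).
R2 ← R2 + 2·R1.
R2 ← R2 / (-3/10).
R1 ← R1 − 3/5·R2.
Reading off the reduced rows gives x = -2, y = 14/5.

x = -2, y = 14/5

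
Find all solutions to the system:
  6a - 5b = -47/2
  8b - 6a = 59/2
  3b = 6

a = -9/4, b = 2

Row-reduce the augmented matrix:
R1 ← R1 / (6).
R2 ← R2 + 6·R1.
R2 ← R2 / (3).
R1 ← R1 + 5/6·R2.
R3 ← R3 − 3·R2.
R3 reduces to 0 = 0, so the extra equation is consistent.
Reading off the reduced rows gives a = -9/4, b = 2.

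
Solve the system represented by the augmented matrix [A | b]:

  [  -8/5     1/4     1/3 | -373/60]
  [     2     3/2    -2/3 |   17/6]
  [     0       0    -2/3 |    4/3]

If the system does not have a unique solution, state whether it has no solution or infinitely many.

Row-reduce the augmented matrix:
R1 ← R1 / (-8/5).
R2 ← R2 − 2·R1.
R2 ← R2 / (29/16).
R1 ← R1 + 5/32·R2.
R3 ← R3 / (-2/3).
R1 ← R1 + 20/87·R3.
R2 ← R2 + 4/29·R3.
Reading off the reduced rows gives x_1 = 3, x_2 = -3, x_3 = -2.

x_1 = 3, x_2 = -3, x_3 = -2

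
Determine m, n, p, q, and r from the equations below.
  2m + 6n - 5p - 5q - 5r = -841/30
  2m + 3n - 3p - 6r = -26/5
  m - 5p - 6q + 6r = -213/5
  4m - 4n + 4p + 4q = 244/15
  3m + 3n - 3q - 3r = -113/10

m = -13/5, n = -2, p = 3, q = 5/3, r = -5/2

Row-reduce the augmented matrix:
R1 ← R1 / (2).
R2 ← R2 − 2·R1.
R3 ← R3 − 1·R1.
R4 ← R4 − 4·R1.
R5 ← R5 − 3·R1.
R2 ← R2 / (-3).
R1 ← R1 − 3·R2.
R3 ← R3 + 3·R2.
R4 ← R4 + 16·R2.
R5 ← R5 + 6·R2.
R3 ← R3 / (-9/2).
R1 ← R1 + 1/2·R3.
R2 ← R2 + 2/3·R3.
R4 ← R4 − 10/3·R3.
R5 ← R5 − 7/2·R3.
R4 ← R4 / (-512/27).
R1 ← R1 − 31/9·R4.
R2 ← R2 + 11/27·R4.
R3 ← R3 − 17/9·R4.
R5 ← R5 + 109/9·R4.
R5 ← R5 / (-51/128).
R1 ← R1 + 63/128·R5.
R2 ← R2 + 199/128·R5.
R3 ← R3 − 15/128·R5.
R4 ← R4 + 151/128·R5.
Reading off the reduced rows gives m = -13/5, n = -2, p = 3, q = 5/3, r = -5/2.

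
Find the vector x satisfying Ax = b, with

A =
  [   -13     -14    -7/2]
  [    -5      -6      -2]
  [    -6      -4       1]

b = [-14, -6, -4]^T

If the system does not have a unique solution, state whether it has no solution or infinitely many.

infinitely many solutions

Row-reduce:
R1 ← R1 / (-13).
R2 ← R2 + 5·R1.
R3 ← R3 + 6·R1.
R2 ← R2 / (-8/13).
R1 ← R1 − 14/13·R2.
R3 ← R3 − 32/13·R2.
Rank is 2 with 3 unknowns, leaving x_3 free.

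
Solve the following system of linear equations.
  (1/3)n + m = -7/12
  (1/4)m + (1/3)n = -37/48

From equation 1: m = -7/12 − 1/3·n.
Substitute into equation 2 and solve: n = -5/2.
Then m = 1/4.

m = 1/4, n = -5/2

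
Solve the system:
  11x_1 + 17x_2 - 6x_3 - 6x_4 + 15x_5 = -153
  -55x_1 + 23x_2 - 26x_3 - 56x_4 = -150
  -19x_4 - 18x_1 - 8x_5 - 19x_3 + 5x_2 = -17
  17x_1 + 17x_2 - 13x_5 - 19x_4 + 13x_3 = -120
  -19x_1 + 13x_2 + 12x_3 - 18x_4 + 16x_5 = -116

infinitely many solutions

Row-reduce:
R1 ← R1 / (11).
R2 ← R2 + 55·R1.
R3 ← R3 + 18·R1.
R4 ← R4 − 17·R1.
R5 ← R5 + 19·R1.
R2 ← R2 / (108).
R1 ← R1 − 17/11·R2.
R3 ← R3 − 361/11·R2.
R4 ← R4 + 102/11·R2.
R5 ← R5 − 466/11·R2.
R3 ← R3 / (-3505/297).
R1 ← R1 − 76/297·R3.
R2 ← R2 + 14/27·R3.
R4 ← R4 − 1729/99·R3.
R5 ← R5 − 7010/297·R3.
R4 ← R4 / (-29561/1402).
R1 ← R1 − 879/1402·R4.
R2 ← R2 + 951/1402·R4.
R3 ← R3 − 319/1402·R4.
Rank is 4 with 5 unknowns, leaving x_5 free.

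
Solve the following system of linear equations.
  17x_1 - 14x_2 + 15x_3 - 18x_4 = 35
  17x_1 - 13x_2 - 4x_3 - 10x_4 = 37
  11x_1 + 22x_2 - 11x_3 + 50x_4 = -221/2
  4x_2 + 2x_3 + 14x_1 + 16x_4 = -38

no solution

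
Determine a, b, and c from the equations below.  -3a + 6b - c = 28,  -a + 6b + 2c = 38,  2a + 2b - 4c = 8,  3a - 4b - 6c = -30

a = 2, b = 6, c = 2

Row-reduce the augmented matrix:
R1 ← R1 / (-3).
R2 ← R2 + 1·R1.
R3 ← R3 − 2·R1.
R4 ← R4 − 3·R1.
R2 ← R2 / (4).
R1 ← R1 + 2·R2.
R3 ← R3 − 6·R2.
R4 ← R4 − 2·R2.
R3 ← R3 / (-49/6).
R1 ← R1 − 3/2·R3.
R2 ← R2 − 7/12·R3.
R4 ← R4 + 49/6·R3.
R4 reduces to 0 = 0, so the extra equation is consistent.
Reading off the reduced rows gives a = 2, b = 6, c = 2.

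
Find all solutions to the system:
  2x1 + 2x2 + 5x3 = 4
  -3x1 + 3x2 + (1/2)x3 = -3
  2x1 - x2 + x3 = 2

no solution

Row-reduce:
R1 ← R1 / (2).
R2 ← R2 + 3·R1.
R3 ← R3 − 2·R1.
R2 ← R2 / (6).
R1 ← R1 − 1·R2.
R3 ← R3 + 3·R2.
Row 3 reduces to 0 = -1/2, a contradiction. The system is inconsistent.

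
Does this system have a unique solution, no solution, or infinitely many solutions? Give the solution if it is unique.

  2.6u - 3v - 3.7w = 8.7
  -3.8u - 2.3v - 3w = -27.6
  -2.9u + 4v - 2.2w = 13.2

u = 6, v = 6, w = -3

Row-reduce the augmented matrix:
R1 ← R1 / (13/5).
R2 ← R2 + 19/5·R1.
R3 ← R3 + 29/10·R1.
R2 ← R2 / (-869/130).
R1 ← R1 + 15/13·R2.
R3 ← R3 − 17/26·R2.
R3 ← R3 / (-24851/3476).
R1 ← R1 − 49/1738·R3.
R2 ← R2 − 1093/869·R3.
Reading off the reduced rows gives u = 6, v = 6, w = -3.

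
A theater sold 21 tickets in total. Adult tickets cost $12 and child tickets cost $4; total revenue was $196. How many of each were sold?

adult tickets: 14, child tickets: 7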